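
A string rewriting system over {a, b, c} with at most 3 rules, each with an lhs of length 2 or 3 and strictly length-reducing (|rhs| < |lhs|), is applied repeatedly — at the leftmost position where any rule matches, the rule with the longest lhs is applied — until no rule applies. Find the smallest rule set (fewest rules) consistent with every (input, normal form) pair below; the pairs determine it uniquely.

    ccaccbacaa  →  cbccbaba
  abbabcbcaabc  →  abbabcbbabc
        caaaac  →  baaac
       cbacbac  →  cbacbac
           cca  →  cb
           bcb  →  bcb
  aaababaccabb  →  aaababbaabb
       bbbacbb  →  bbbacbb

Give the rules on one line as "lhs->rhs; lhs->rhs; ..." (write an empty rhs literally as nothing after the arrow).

  | ccaccbacaa => cbccbacaa => cbccbaba
  | abbabcbcaabc => abbabcbbabc
  | caaaac => baaac
  | cbacbac

acc->ba; ca->b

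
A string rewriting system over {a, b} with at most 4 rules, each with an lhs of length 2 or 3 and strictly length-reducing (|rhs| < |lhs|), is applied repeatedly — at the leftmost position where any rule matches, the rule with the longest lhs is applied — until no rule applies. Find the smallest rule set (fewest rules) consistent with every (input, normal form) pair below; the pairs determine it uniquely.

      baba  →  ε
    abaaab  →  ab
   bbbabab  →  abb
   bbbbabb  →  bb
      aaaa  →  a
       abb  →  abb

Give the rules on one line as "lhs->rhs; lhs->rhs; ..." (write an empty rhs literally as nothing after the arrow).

aa->a; ba->; baa->ab; bbb->ba

  | baba => ba => ε
  | abaaab => aabab => abab => ab
  | bbbabab => baabab => abbab => abb
  | bbbbabb => bababb => babb => bb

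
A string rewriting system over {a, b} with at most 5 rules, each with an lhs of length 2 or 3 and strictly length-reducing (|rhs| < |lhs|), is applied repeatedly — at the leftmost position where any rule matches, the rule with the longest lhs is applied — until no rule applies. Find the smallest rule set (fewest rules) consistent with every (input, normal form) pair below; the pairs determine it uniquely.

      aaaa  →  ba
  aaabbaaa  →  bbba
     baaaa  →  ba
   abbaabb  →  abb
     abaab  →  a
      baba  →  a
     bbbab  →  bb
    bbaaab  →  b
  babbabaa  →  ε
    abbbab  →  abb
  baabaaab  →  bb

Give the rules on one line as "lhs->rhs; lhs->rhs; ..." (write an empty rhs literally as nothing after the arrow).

  | aaaa => ba
  | aaabbaaa => bbbaaa => bbbaa => bbba
  | baaaa => baaa => baa => ba
  | abbaabb => abbabb => abb

aa->; aaa->b; baa->ba; bab->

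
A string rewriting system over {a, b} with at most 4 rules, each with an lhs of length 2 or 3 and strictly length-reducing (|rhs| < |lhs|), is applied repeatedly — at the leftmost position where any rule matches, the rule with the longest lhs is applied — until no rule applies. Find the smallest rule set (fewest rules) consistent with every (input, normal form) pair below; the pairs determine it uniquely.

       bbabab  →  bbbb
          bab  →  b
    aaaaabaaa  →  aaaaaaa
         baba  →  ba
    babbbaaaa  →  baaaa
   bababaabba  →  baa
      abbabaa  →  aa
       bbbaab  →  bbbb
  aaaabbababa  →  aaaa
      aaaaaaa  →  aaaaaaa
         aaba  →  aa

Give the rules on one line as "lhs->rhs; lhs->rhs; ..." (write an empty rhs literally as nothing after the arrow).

  | bbabab => bbbab => bbbb
  | bab => b
  | aaaaabaaa => aaaaaaa
  | baba => ba

ab->; abb->ab; bba->bb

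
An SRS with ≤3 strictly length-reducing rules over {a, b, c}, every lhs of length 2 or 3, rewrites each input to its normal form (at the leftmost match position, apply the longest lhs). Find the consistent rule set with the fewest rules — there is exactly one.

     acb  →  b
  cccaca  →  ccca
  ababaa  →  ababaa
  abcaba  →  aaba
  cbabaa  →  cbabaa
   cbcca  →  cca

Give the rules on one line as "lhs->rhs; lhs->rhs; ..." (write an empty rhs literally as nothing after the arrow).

  | acb => b
  | cccaca => ccca
  | ababaa
  | abcaba => aaba

ac->; bc->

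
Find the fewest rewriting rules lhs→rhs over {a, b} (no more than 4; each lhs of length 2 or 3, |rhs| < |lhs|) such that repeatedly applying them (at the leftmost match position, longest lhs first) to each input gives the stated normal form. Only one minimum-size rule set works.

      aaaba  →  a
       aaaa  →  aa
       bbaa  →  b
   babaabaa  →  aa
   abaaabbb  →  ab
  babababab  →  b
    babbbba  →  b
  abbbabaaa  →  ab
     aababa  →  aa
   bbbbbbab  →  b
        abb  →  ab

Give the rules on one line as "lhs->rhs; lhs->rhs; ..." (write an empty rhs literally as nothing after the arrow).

aaa->a; ba->; bb->b; bba->bb

  | aaaba => aba => a
  | aaaa => aa
  | bbaa => bba => bb => b
  | babaabaa => baabaa => abaa => aa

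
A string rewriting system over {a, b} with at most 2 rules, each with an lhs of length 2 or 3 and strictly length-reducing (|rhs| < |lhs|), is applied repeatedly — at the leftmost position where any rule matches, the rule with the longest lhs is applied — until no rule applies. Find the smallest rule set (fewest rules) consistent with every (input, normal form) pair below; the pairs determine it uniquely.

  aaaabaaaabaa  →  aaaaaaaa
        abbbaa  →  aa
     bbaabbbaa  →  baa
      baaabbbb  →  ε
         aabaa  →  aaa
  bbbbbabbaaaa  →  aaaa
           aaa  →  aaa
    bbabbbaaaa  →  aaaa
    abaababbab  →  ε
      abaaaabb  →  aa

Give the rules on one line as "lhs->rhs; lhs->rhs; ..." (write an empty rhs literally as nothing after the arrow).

ab->; bb->

  | aaaabaaaabaa => aaaaaaabaa => aaaaaaaa
  | abbbaa => bbaa => aa
  | bbaabbbaa => aabbbaa => abbaa => baa
  | baaabbbb => baabbb => babb => bb => ε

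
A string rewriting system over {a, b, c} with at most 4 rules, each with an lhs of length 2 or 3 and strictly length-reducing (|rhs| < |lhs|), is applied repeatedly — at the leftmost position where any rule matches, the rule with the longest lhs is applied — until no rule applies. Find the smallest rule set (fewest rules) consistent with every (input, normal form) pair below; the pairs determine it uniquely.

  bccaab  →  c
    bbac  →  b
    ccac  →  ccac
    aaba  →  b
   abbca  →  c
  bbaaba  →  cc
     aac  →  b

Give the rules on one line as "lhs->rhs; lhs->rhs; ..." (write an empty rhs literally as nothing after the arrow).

aa->b; ab->; ba->c; bc->b

  | bccaab => bcaab => baab => cab => c
  | bbac => bcc => bc => b
  | ccac
  | aaba => bba => bc => b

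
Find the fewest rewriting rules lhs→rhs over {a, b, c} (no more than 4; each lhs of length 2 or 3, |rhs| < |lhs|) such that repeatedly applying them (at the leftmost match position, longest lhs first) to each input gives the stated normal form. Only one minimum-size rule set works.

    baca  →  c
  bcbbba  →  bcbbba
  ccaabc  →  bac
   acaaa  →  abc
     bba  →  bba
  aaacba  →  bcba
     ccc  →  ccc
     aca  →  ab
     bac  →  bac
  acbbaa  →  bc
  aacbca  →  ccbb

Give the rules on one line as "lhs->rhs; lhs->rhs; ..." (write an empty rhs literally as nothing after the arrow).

aa->c; acb->; bab->aa; ca->b

  | baca => bab => aa => c
  | bcbbba
  | ccaabc => cbabc => caac => bac
  | acaaa => abaa => abc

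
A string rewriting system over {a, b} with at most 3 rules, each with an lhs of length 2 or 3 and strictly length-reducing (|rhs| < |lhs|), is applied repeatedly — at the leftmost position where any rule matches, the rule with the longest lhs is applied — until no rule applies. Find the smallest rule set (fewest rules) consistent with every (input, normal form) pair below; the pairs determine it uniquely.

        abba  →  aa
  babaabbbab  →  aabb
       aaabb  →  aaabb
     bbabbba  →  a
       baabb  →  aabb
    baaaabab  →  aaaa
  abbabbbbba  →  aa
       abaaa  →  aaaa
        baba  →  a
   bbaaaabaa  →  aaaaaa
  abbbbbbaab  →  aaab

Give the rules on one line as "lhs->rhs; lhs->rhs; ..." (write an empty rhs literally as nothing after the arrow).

  | abba => aba => aa
  | babaabbbab => aabbbab => aabb
  | aaabb
  | bbabbba => bbba => bba => ba => a

ba->a; bab->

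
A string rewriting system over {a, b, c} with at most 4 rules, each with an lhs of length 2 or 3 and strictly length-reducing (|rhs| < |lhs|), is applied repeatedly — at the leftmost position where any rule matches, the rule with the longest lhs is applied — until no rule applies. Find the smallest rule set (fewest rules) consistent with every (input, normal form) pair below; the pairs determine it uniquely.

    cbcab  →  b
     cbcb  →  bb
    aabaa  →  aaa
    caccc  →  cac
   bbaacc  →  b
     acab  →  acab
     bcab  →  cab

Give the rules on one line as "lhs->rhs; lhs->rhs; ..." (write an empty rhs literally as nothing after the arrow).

  | cbcab => ccab => bab => b
  | cbcb => ccb => bb
  | aabaa => aaa
  | caccc => cabc => cac

ba->; bc->c; cc->b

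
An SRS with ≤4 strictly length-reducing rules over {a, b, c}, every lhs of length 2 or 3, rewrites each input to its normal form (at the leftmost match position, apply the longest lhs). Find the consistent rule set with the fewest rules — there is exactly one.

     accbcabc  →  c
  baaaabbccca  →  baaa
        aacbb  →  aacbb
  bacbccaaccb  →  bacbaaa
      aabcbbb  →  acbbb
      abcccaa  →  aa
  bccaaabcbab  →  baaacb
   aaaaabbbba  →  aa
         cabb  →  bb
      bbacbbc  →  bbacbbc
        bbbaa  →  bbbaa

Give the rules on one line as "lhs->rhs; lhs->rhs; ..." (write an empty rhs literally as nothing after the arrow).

ab->; ca->; cc->a

  | accbcabc => aabcabc => acabc => abc => c
  | baaaabbccca => baaabccca => baaccca => baaaca => baaa
  | aacbb
  | bacbccaaccb => bacbaaaccb => bacbaaaab => bacbaaa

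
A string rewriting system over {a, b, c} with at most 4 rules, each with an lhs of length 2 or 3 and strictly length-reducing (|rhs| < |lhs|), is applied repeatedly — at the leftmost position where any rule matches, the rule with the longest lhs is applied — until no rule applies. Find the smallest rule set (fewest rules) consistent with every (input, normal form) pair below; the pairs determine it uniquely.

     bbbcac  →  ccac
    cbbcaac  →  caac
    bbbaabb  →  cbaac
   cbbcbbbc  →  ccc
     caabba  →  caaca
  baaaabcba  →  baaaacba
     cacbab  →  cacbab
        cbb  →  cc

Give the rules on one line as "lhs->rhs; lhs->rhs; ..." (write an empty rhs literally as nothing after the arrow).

bb->c; bbc->; bc->c

  | bbbcac => cbcac => ccac
  | cbbcaac => caac
  | bbbaabb => cbaabb => cbaac
  | cbbcbbbc => cbbbc => ccbc => ccc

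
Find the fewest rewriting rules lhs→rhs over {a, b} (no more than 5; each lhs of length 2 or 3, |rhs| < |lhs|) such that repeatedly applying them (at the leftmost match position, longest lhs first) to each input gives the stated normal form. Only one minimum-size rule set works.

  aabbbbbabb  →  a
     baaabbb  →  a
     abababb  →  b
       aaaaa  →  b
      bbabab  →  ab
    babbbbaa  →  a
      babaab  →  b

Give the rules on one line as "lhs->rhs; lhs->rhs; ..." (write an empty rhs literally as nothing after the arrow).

  | aabbbbbabb => bbbbabb => abbabb => aaabb => babb => bb => a
  | baaabbb => bbabbb => aabbb => bb => a
  | abababb => ababb => abb => aa => b
  | aaaaa => baaa => bba => aa => b

aa->b; aab->; bab->b; bb->a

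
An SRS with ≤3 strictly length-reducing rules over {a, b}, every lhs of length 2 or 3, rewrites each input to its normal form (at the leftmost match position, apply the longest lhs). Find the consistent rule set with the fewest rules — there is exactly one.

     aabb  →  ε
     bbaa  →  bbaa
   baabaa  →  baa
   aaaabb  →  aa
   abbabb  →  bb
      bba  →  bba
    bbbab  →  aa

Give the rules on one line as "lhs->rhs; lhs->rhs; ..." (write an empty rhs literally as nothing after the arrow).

ab->; aba->; bbb->aa

  | aabb => ab => ε
  | bbaa
  | baabaa => baa
  | aaaabb => aaab => aa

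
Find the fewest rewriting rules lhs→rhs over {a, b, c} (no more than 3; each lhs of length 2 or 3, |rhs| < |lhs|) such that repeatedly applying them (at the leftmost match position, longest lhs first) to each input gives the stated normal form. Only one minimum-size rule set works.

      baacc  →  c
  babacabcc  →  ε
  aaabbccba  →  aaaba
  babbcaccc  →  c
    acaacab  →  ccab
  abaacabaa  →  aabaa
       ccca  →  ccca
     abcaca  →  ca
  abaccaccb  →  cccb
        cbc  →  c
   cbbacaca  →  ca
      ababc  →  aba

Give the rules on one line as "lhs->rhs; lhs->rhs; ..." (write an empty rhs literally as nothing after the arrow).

  | baacc => bacc => bcc => c
  | babacabcc => babcabcc => baabcc => baac => bac => bc => ε
  | aaabbccba => aaabcba => aaaba
  | babbcaccc => babaccc => babccc => bacc => bcc => c

ac->c; bc->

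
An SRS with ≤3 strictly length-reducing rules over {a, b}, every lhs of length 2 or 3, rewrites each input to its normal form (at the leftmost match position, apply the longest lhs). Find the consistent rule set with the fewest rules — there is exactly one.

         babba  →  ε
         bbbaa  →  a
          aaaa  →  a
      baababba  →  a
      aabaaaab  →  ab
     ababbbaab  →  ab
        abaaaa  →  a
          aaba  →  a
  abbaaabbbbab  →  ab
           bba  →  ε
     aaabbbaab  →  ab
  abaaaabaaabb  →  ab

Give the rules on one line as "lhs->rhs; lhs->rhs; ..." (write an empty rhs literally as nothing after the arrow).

aa->a; ba->; bb->b

  | babba => bba => ba => ε
  | bbbaa => bbaa => baa => a
  | aaaa => aaa => aa => a
  | baababba => ababba => abba => aba => a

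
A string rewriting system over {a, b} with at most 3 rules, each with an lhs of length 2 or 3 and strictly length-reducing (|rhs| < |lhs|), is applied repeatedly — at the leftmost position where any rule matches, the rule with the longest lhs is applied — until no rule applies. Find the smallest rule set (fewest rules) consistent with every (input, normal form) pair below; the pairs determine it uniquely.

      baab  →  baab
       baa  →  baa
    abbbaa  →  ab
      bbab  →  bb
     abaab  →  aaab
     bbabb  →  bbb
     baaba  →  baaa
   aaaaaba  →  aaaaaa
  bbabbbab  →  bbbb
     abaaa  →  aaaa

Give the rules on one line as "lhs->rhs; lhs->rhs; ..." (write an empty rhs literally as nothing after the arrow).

  | baab
  | baa
  | abbbaa => abba => ab
  | bbab => bb

aba->aa; bba->b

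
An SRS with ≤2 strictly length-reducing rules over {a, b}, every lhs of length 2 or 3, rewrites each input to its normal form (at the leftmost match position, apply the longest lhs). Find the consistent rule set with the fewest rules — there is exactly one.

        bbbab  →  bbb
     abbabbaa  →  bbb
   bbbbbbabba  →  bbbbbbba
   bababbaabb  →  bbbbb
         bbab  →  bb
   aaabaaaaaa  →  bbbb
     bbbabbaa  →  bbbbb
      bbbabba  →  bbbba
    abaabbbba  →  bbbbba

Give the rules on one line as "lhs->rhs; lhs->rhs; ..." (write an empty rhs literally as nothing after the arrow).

aa->b; ab->

  | bbbab => bbb
  | abbabbaa => babbaa => bbaa => bbb
  | bbbbbbabba => bbbbbbba
  | bababbaabb => babbaabb => bbaabb => bbbbb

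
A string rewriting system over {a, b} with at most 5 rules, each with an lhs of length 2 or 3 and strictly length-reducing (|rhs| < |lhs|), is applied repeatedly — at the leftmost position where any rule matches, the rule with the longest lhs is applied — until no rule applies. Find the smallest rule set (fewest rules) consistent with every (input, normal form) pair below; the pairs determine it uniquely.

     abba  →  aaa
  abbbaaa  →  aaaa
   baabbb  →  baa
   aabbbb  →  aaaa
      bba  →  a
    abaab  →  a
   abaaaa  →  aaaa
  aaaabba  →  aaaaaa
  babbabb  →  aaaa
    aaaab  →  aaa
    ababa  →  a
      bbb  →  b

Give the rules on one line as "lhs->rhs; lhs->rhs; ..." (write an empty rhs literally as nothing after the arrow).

ab->; abb->aa; bab->ab; bb->

  | abba => aaa
  | abbbaaa => aabaaa => aaaa
  | baabbb => baaab => baa
  | aabbbb => aaabb => aaaa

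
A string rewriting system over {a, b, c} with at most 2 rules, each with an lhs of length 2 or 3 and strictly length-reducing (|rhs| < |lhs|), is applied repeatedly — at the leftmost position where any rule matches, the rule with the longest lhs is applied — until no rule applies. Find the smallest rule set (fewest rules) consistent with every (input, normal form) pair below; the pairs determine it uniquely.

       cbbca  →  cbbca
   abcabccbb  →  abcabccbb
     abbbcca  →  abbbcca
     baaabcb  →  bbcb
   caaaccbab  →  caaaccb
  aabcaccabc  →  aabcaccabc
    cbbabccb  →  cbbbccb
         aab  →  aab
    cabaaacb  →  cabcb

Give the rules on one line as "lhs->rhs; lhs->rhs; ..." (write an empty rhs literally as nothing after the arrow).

  | cbbca
  | abcabccbb
  | abbbcca
  | baaabcb => baabcb => babcb => bbcb

ba->b; cba->c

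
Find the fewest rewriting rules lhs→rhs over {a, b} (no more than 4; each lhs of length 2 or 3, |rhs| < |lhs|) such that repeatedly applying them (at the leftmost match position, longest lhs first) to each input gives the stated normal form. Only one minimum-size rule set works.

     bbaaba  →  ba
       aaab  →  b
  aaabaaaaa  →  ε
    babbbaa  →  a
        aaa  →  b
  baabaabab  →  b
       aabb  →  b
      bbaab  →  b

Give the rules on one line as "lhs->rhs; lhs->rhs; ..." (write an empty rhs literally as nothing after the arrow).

  | bbaaba => aba => ba
  | aaab => bbb => bb => b
  | aaabaaaaa => bbbaaaaa => bbaaaaa => aaaa => bba => ε
  | babbbaa => bbbbaa => bbbaa => bbaa => a

aaa->bb; ab->b; bb->b; bba->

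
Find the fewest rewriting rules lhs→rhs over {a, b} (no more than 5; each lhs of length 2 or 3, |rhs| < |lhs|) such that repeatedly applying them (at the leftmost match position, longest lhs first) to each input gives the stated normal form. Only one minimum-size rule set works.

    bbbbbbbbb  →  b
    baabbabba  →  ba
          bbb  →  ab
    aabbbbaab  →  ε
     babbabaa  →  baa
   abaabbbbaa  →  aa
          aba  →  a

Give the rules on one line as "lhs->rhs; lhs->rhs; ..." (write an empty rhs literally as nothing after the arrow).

  | bbbbbbbbb => abbbbbbb => bbbbb => abbb => b
  | baabbabba => bbabba => aabba => ba
  | bbb => ab
  | aabbbbaab => bbbaab => abaab => aab => ε

aab->; aba->a; abb->; bb->a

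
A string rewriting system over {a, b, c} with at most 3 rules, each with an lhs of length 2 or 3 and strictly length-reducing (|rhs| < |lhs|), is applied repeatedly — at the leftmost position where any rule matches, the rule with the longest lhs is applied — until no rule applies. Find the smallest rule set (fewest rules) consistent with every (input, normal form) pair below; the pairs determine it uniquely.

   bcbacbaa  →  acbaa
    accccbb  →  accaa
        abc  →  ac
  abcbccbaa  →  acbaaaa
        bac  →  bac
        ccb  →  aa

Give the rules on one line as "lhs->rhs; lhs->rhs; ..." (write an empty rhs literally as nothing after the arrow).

ab->a; bcb->; ccb->aa

  | bcbacbaa => acbaa
  | accccbb => accaab => accaa
  | abc => ac
  | abcbccbaa => acbccbaa => acbaaaa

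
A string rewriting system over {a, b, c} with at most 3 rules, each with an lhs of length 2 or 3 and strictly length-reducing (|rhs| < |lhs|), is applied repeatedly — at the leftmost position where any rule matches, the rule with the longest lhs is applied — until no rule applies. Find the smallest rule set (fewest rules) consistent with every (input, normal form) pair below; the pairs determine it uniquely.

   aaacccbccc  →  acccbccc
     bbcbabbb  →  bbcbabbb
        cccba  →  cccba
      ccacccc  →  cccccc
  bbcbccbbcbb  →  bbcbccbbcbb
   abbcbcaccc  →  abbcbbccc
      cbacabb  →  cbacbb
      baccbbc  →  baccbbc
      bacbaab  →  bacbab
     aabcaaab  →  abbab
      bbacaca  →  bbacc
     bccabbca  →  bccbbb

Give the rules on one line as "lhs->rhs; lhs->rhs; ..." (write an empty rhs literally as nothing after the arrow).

  | aaacccbccc => aacccbccc => acccbccc
  | bbcbabbb
  | cccba
  | ccacccc => cccccc

aa->a; bca->bb; ca->c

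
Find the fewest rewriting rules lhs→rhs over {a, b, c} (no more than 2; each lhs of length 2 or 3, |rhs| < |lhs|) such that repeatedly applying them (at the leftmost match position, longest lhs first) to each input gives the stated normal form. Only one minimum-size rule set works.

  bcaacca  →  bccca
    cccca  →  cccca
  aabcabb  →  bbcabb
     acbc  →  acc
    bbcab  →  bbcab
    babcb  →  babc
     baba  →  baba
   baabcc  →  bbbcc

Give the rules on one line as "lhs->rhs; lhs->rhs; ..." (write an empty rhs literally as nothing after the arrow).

aa->b; cb->c

  | bcaacca => bcbcca => bccca
  | cccca
  | aabcabb => bbcabb
  | acbc => acc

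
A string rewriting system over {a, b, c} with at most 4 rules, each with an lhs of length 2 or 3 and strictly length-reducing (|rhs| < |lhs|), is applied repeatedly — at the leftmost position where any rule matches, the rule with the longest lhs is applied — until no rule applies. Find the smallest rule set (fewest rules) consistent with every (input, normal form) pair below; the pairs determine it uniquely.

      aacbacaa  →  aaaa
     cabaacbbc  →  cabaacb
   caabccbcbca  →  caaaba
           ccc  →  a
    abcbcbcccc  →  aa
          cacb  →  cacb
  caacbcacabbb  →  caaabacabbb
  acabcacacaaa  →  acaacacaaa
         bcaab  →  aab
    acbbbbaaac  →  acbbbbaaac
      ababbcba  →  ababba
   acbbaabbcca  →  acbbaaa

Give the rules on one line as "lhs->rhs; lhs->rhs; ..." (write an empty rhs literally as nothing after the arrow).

bc->; cba->b; cbc->ab; ccc->a

  | aacbacaa => aabcaa => aaaa
  | cabaacbbc => cabaacb
  | caabccbcbca => caacbcbca => caaabbca => caaaba
  | ccc => a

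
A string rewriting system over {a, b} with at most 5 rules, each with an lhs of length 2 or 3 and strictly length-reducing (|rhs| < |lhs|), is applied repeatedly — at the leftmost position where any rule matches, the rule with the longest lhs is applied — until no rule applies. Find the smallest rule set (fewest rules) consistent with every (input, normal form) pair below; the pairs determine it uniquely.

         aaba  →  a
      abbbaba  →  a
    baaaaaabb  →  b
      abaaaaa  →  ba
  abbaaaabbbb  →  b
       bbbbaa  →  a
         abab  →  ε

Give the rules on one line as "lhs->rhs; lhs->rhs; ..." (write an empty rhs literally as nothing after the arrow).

aa->a; aaa->b; ab->; bb->

  | aaba => aba => a
  | abbbaba => bbaba => aba => a
  | baaaaaabb => bbaaabb => aaabb => bbb => b
  | abaaaaa => aaaaa => baa => ba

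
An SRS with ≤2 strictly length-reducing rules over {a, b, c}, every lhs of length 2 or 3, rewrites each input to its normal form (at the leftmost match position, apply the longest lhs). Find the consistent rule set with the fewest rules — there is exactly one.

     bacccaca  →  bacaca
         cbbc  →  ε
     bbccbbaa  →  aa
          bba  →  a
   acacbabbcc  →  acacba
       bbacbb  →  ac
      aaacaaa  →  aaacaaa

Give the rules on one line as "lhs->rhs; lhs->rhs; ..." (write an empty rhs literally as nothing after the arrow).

bb->; cc->

  | bacccaca => bacaca
  | cbbc => cc => ε
  | bbccbbaa => ccbbaa => bbaa => aa
  | bba => a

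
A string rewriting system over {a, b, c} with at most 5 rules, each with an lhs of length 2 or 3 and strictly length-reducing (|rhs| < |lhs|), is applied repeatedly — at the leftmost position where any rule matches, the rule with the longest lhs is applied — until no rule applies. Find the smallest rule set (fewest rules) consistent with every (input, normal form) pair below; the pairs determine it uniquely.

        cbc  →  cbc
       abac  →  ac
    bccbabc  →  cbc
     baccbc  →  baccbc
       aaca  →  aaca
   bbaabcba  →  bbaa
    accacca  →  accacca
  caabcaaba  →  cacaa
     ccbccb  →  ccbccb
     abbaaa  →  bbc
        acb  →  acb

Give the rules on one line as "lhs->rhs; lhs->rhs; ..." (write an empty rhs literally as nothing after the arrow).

  | cbc
  | abac => ac
  | bccbabc => bcabc => cbc
  | baccbc

aaa->bc; ab->; bca->c; cba->a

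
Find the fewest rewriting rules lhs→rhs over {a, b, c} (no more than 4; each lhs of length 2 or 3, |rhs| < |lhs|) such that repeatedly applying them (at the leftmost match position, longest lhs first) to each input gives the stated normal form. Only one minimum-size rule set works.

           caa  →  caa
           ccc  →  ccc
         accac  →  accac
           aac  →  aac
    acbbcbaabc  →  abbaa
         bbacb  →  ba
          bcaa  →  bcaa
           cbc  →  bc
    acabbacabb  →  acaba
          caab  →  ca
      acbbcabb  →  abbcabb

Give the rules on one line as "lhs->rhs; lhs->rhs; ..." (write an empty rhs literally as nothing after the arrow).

  | caa
  | ccc
  | accac
  | aac

aab->a; bac->aa; cb->b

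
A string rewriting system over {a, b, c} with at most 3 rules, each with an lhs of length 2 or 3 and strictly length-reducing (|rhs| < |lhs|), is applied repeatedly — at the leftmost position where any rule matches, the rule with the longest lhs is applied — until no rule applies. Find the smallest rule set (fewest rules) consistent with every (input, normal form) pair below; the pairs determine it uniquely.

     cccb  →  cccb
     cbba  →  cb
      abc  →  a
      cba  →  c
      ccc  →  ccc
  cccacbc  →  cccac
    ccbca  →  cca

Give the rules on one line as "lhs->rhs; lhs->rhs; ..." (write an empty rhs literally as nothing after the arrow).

ba->; bc->

  | cccb
  | cbba => cb
  | abc => a
  | cba => c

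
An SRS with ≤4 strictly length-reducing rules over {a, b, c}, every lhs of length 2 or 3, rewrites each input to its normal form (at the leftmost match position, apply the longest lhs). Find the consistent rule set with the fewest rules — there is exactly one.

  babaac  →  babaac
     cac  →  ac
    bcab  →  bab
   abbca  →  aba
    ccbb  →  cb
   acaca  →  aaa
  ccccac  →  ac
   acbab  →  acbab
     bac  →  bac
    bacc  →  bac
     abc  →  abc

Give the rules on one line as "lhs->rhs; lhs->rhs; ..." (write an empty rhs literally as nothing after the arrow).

  | babaac
  | cac => ac
  | bcab => bab
  | abbca => abca => aba

bb->b; ca->a; cc->c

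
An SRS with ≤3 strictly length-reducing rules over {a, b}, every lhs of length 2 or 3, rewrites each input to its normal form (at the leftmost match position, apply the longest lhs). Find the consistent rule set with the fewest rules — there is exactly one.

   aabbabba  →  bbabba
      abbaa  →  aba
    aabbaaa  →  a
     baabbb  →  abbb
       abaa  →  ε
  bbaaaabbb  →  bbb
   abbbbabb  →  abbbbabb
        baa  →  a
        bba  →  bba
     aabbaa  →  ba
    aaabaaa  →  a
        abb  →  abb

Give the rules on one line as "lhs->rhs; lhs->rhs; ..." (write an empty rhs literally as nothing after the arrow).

  | aabbabba => bbabba
  | abbaa => aba
  | aabbaaa => bbaaa => baa => a
  | baabbb => abbb

aa->; baa->a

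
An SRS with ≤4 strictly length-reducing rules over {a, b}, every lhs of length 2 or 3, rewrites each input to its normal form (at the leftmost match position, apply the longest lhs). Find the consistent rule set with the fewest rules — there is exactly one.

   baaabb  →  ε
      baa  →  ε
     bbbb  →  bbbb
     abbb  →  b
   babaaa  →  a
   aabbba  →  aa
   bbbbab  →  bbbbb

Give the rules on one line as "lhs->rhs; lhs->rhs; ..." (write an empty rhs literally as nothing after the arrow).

  | baaabb => abb => ε
  | baa => ε
  | bbbb
  | abbb => b

abb->; ba->a; baa->; bab->bb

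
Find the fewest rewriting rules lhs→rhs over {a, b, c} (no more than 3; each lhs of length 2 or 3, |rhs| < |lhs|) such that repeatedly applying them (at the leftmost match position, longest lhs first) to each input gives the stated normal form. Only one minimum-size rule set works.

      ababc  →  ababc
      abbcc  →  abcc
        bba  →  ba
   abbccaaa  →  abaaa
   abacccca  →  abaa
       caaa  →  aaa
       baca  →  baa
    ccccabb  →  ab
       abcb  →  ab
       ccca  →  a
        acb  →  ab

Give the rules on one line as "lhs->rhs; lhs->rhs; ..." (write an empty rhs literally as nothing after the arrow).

bb->b; ca->a; cb->b

  | ababc
  | abbcc => abcc
  | bba => ba
  | abbccaaa => abccaaa => abcaaa => abaaa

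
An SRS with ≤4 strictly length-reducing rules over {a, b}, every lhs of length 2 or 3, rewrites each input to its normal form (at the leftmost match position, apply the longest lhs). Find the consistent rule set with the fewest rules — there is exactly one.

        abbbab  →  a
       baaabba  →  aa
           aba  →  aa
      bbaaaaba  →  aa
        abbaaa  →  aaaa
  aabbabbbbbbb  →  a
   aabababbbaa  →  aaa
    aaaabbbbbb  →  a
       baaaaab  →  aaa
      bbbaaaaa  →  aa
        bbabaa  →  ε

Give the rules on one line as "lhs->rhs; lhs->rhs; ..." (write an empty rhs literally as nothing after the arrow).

aab->a; ab->a; ba->

  | abbbab => abbab => abab => aab => a
  | baaabba => aabba => aba => aa
  | aba => aa
  | bbaaaaba => baaaba => aaba => aa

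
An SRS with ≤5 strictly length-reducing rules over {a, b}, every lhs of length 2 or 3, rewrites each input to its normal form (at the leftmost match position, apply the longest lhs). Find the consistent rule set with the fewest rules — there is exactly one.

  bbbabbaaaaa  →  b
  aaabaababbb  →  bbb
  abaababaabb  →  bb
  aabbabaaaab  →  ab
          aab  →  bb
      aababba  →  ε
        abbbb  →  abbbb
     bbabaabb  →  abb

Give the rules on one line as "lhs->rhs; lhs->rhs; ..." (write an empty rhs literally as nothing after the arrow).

aa->b; aba->; ba->a; baa->

  | bbbabbaaaaa => bbabbaaaaa => babbaaaaa => abbaaaaa => abaaa => aa => b
  | aaabaababbb => babaababbb => abaababbb => ababbb => bbb
  | abaababaabb => ababaabb => baabb => bb
  | aabbabaaaab => bbbabaaaab => bbabaaaab => babaaaab => abaaaab => aaab => bab => ab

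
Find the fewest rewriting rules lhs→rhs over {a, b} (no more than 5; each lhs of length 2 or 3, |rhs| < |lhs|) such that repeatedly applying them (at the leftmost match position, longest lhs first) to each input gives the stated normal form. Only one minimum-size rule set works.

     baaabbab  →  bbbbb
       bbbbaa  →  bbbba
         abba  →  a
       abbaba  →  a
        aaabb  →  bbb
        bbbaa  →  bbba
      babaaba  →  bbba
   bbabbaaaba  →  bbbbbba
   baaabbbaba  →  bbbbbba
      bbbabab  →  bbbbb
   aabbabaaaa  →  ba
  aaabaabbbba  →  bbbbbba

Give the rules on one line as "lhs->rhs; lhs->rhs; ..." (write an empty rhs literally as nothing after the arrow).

  | baaabbab => bbbbab => bbbbb
  | bbbbaa => bbbba
  | abba => aba => aa => a
  | abbaba => ababa => aaba => aba => aa => a

aa->a; aaa->b; ab->a; bab->bb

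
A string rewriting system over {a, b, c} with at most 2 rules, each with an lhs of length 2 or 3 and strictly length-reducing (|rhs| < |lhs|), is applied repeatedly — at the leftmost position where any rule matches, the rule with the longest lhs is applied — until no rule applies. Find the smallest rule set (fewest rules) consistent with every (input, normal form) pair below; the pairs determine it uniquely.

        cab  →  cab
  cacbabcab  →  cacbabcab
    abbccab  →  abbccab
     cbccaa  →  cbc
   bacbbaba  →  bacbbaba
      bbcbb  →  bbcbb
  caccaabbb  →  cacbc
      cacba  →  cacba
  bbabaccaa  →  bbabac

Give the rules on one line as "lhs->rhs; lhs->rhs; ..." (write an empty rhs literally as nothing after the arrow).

bbb->bc; caa->

  | cab
  | cacbabcab
  | abbccab
  | cbccaa => cbc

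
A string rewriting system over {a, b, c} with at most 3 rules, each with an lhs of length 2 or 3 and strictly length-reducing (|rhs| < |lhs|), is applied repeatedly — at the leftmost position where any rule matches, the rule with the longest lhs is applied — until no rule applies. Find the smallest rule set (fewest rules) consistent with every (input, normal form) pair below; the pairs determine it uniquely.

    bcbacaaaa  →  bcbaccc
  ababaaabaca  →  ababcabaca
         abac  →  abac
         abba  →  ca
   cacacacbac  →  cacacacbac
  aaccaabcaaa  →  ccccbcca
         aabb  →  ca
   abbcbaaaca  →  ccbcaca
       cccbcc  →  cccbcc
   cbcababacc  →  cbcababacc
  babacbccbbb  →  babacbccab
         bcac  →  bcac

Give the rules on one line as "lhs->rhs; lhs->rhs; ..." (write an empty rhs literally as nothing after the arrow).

  | bcbacaaaa => bcbaccaa => bcbaccc
  | ababaaabaca => ababcabaca
  | abac
  | abba => aaa => ca

aa->c; bb->a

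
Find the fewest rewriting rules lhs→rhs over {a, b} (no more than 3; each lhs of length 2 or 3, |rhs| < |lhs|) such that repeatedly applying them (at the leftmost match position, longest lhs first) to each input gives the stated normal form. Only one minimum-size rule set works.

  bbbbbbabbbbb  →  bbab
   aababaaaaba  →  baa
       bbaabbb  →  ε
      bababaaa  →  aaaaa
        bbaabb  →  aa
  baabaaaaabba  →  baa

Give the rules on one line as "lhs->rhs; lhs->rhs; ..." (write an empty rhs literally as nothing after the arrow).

  | bbbbbbabbbbb => aabbbabbbbb => bbabbbbb => bbaaabb => bbab
  | aababaaaaba => abaaaaba => baaaba => baa
  | bbaabbb => bbbb => aab => ε
  | bababaaa => bbbaaa => aaaaa

aab->; aba->b; bbb->aa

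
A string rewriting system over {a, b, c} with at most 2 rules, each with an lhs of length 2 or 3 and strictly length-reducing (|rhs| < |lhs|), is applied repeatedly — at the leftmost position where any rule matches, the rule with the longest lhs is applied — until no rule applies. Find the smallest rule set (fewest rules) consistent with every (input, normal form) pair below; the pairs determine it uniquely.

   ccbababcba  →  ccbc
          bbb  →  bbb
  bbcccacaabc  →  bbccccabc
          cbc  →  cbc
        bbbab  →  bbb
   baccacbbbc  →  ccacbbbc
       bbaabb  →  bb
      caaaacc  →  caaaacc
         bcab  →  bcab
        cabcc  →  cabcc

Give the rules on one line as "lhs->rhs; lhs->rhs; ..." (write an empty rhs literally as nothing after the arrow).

aca->c; ba->

  | ccbababcba => ccbabcba => ccbcba => ccbc
  | bbb
  | bbcccacaabc => bbccccabc
  | cbc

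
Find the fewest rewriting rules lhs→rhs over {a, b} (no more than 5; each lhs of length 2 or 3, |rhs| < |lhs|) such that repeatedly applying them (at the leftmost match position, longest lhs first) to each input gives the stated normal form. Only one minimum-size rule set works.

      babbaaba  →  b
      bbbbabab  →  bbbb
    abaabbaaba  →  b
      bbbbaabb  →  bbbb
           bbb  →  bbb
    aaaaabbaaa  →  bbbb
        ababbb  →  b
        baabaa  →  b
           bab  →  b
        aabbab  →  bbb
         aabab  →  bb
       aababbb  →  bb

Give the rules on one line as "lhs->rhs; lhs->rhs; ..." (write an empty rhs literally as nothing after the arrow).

aab->bb; ab->b; ba->b; bab->ba

  | babbaaba => babaaba => baaaba => baaba => baba => baa => ba => b
  | bbbbabab => bbbbaab => bbbbab => bbbba => bbbb
  | abaabbaaba => baabbaaba => babbaaba => babaaba => baaaba => baaba => baba => baa => ba => b
  | bbbbaabb => bbbbabb => bbbbab => bbbba => bbbb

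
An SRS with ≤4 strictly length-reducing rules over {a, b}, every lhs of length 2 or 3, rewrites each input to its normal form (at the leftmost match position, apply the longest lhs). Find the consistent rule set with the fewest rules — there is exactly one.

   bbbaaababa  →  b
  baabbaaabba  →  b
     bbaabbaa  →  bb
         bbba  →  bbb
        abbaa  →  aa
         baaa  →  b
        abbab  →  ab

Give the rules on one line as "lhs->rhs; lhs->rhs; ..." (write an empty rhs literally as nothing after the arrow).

abb->; ba->b; bab->

  | bbbaaababa => bbbaababa => bbbababa => bbaba => ba => b
  | baabbaaabba => babbaaabba => baaabba => baabba => babba => ba => b
  | bbaabbaa => bbabbaa => bbaa => bba => bb
  | bbba => bbb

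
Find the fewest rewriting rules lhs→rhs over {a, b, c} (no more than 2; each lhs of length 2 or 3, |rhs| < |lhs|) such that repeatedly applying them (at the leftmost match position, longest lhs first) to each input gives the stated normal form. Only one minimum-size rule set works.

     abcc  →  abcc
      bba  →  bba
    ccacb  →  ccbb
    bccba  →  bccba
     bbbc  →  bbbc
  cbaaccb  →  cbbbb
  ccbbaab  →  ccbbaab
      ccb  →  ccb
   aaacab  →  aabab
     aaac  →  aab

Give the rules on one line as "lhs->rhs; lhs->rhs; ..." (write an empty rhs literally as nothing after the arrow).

ac->b; acc->cb

  | abcc
  | bba
  | ccacb => ccbb
  | bccba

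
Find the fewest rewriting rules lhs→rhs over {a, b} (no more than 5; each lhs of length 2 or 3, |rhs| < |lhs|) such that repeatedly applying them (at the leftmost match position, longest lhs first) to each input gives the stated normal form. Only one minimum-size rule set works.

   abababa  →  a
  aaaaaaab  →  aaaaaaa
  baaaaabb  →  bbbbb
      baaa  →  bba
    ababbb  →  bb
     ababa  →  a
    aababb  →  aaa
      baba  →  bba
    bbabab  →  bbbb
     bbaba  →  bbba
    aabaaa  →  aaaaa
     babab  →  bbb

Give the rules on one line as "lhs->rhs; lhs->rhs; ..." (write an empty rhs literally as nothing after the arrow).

  | abababa => ababa => aba => a
  | aaaaaaab => aaaaaaa
  | baaaaabb => bbaaabb => bbbabb => bbbbb
  | baaa => bba

aab->aa; ab->; baa->bb; bab->bb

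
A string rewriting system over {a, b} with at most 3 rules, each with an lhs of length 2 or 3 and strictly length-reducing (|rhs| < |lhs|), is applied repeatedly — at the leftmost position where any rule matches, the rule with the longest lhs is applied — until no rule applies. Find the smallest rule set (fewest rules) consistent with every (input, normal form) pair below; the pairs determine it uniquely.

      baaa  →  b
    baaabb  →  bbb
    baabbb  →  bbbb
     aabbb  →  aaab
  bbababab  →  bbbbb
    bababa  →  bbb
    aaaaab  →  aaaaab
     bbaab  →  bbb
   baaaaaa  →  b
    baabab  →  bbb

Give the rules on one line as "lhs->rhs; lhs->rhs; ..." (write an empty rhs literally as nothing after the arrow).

abb->aa; ba->b

  | baaa => baa => ba => b
  | baaabb => baabb => babb => bbb
  | baabbb => babbb => bbbb
  | aabbb => aaab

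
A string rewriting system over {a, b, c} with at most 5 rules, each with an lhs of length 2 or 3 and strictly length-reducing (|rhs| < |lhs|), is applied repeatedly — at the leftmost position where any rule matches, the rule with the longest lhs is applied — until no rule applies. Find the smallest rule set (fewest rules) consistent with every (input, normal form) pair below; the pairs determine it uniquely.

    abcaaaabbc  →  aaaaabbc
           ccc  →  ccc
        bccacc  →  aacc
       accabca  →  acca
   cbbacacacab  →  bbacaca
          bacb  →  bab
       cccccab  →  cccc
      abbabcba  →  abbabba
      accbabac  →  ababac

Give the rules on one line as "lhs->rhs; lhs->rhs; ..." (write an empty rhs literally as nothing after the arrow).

  | abcaaaabbc => aaaaabbc
  | ccc
  | bccacc => aacc
  | accabca => acca

bca->a; bcc->a; cab->; cb->b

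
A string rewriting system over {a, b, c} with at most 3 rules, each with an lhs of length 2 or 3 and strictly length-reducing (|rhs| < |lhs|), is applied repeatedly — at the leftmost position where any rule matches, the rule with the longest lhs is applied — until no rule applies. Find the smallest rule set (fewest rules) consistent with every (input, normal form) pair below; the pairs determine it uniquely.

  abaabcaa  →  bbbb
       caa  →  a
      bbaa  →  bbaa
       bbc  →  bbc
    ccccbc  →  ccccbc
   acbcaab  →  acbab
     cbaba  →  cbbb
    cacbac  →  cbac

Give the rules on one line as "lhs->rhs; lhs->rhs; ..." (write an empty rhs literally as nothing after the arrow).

  | abaabcaa => bbabcaa => bbaba => bbbb
  | caa => a
  | bbaa
  | bbc

aba->bb; ca->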